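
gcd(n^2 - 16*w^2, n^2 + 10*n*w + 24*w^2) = n + 4*w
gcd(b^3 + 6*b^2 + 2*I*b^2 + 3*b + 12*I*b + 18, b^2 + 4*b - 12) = b + 6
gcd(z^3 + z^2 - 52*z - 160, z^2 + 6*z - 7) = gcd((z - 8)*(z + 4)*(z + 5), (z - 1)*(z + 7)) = 1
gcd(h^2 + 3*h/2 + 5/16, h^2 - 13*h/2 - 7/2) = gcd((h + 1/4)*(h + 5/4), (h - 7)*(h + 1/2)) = 1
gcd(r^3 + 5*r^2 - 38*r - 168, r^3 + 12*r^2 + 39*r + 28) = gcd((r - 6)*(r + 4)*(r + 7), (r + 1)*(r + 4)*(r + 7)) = r^2 + 11*r + 28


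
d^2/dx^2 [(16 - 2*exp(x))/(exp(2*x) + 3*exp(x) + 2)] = 2*(-exp(4*x) + 35*exp(3*x) + 84*exp(2*x) + 14*exp(x) - 52)*exp(x)/(exp(6*x) + 9*exp(5*x) + 33*exp(4*x) + 63*exp(3*x) + 66*exp(2*x) + 36*exp(x) + 8)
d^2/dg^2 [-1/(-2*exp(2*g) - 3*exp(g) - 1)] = (2*(4*exp(g) + 3)^2*exp(g) - (8*exp(g) + 3)*(2*exp(2*g) + 3*exp(g) + 1))*exp(g)/(2*exp(2*g) + 3*exp(g) + 1)^3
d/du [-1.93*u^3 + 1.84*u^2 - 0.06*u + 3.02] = -5.79*u^2 + 3.68*u - 0.06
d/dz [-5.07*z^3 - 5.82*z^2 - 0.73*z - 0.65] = -15.21*z^2 - 11.64*z - 0.73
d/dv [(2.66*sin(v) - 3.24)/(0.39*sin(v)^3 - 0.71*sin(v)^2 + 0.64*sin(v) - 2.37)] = (-2.0748*sin(v)^3 + 5.6794*sin(v)^2 - 4.6008*sin(v) - 4.2306)*cos(v)/(0.1521*sin(v)^6 - 0.5538*sin(v)^5 + 1.0033*sin(v)^4 - 2.7574*sin(v)^3 + 3.775*sin(v)^2 - 3.0336*sin(v) + 5.6169)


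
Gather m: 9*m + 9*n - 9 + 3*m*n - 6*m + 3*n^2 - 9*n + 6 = m*(3*n + 3) + 3*n^2 - 3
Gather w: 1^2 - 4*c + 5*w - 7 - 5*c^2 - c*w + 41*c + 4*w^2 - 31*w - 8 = -5*c^2 + 37*c + 4*w^2 + w*(-c - 26) - 14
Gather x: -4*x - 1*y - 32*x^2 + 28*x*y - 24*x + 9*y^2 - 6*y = -32*x^2 + x*(28*y - 28) + 9*y^2 - 7*y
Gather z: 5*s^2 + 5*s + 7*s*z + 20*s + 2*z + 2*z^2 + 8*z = 5*s^2 + 25*s + 2*z^2 + z*(7*s + 10)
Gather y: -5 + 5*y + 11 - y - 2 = 4*y + 4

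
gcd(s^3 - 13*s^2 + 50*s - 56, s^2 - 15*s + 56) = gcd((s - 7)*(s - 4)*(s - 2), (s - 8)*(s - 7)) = s - 7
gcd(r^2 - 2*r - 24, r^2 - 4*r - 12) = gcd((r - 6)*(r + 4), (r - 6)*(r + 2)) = r - 6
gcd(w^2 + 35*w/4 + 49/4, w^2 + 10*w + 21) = w + 7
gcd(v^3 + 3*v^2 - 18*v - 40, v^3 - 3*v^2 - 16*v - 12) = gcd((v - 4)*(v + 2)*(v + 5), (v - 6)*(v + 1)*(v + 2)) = v + 2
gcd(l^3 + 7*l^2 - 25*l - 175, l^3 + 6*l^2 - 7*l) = l + 7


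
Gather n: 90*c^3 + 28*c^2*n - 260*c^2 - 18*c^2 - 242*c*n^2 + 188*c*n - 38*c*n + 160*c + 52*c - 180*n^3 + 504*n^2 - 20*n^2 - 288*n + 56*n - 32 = 90*c^3 - 278*c^2 + 212*c - 180*n^3 + n^2*(484 - 242*c) + n*(28*c^2 + 150*c - 232) - 32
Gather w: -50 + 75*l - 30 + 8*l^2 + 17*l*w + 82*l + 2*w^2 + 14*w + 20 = 8*l^2 + 157*l + 2*w^2 + w*(17*l + 14) - 60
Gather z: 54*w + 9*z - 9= 54*w + 9*z - 9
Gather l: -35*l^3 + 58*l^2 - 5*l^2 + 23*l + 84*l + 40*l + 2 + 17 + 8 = -35*l^3 + 53*l^2 + 147*l + 27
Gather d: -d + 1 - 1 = -d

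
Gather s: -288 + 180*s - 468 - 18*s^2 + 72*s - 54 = -18*s^2 + 252*s - 810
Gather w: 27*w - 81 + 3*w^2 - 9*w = 3*w^2 + 18*w - 81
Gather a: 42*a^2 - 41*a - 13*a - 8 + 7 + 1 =42*a^2 - 54*a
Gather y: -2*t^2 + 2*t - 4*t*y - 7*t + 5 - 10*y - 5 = -2*t^2 - 5*t + y*(-4*t - 10)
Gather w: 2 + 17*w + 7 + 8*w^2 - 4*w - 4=8*w^2 + 13*w + 5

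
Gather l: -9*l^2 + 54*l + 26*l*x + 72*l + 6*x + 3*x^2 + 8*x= -9*l^2 + l*(26*x + 126) + 3*x^2 + 14*x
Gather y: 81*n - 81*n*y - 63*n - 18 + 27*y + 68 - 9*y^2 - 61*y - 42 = 18*n - 9*y^2 + y*(-81*n - 34) + 8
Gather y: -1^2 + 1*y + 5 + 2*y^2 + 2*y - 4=2*y^2 + 3*y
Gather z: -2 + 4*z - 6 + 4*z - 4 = 8*z - 12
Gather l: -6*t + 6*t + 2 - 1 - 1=0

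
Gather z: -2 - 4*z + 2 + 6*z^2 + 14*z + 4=6*z^2 + 10*z + 4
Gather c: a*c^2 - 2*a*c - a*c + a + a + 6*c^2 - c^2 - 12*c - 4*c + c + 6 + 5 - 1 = 2*a + c^2*(a + 5) + c*(-3*a - 15) + 10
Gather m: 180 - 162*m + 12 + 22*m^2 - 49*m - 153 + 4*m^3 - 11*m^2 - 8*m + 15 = 4*m^3 + 11*m^2 - 219*m + 54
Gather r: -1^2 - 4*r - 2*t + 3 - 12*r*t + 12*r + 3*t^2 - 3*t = r*(8 - 12*t) + 3*t^2 - 5*t + 2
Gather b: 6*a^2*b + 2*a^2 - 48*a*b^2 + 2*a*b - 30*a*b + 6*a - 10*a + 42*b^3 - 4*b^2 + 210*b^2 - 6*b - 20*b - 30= 2*a^2 - 4*a + 42*b^3 + b^2*(206 - 48*a) + b*(6*a^2 - 28*a - 26) - 30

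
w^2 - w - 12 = (w - 4)*(w + 3)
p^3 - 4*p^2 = p^2*(p - 4)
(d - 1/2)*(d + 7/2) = d^2 + 3*d - 7/4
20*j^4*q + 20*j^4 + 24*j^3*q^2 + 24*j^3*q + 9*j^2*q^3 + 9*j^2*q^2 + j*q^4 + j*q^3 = (2*j + q)^2*(5*j + q)*(j*q + j)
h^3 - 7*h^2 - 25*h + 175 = (h - 7)*(h - 5)*(h + 5)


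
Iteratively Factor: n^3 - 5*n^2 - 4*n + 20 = (n + 2)*(n^2 - 7*n + 10) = (n - 5)*(n + 2)*(n - 2)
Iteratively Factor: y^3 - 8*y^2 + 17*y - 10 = (y - 2)*(y^2 - 6*y + 5) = (y - 5)*(y - 2)*(y - 1)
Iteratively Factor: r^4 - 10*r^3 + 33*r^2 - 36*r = (r - 3)*(r^3 - 7*r^2 + 12*r) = (r - 4)*(r - 3)*(r^2 - 3*r) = (r - 4)*(r - 3)^2*(r)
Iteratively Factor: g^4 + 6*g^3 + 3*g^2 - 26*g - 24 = (g + 3)*(g^3 + 3*g^2 - 6*g - 8) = (g - 2)*(g + 3)*(g^2 + 5*g + 4) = (g - 2)*(g + 1)*(g + 3)*(g + 4)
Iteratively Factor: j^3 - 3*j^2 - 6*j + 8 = (j - 4)*(j^2 + j - 2) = (j - 4)*(j + 2)*(j - 1)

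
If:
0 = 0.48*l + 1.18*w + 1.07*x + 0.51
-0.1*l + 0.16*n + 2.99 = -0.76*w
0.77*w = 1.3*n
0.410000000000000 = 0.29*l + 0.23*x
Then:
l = -2.34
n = -2.23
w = -3.77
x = 4.73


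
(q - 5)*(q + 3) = q^2 - 2*q - 15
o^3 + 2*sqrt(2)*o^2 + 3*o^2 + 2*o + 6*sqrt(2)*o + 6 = (o + 3)*(o + sqrt(2))^2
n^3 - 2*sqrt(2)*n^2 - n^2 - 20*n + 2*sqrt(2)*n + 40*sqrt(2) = (n - 5)*(n + 4)*(n - 2*sqrt(2))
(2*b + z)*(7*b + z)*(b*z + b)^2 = 14*b^4*z^2 + 28*b^4*z + 14*b^4 + 9*b^3*z^3 + 18*b^3*z^2 + 9*b^3*z + b^2*z^4 + 2*b^2*z^3 + b^2*z^2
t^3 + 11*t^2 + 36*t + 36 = (t + 2)*(t + 3)*(t + 6)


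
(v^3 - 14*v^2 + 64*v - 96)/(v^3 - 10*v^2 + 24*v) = (v - 4)/v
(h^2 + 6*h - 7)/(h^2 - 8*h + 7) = (h + 7)/(h - 7)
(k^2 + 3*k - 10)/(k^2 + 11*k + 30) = (k - 2)/(k + 6)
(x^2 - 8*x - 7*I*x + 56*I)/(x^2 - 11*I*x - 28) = (x - 8)/(x - 4*I)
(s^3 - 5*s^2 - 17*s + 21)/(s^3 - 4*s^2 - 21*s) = (s - 1)/s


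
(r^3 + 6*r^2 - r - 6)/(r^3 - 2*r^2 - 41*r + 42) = (r + 1)/(r - 7)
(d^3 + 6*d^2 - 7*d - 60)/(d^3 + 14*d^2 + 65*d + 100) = (d - 3)/(d + 5)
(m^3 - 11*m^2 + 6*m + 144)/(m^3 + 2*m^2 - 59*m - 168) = (m - 6)/(m + 7)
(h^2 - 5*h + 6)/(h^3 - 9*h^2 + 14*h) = (h - 3)/(h*(h - 7))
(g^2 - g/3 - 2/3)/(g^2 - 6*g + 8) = (3*g^2 - g - 2)/(3*(g^2 - 6*g + 8))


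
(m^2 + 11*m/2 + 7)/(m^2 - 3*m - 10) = (m + 7/2)/(m - 5)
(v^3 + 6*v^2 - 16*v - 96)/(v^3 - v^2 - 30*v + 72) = (v + 4)/(v - 3)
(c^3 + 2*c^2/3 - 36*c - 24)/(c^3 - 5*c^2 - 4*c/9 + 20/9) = 3*(c^2 - 36)/(3*c^2 - 17*c + 10)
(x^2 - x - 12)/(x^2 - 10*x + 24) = (x + 3)/(x - 6)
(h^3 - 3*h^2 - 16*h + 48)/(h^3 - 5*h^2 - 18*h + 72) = (h - 4)/(h - 6)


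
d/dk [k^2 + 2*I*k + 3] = 2*k + 2*I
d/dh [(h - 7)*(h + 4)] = 2*h - 3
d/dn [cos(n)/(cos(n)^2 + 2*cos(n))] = sin(n)/(cos(n) + 2)^2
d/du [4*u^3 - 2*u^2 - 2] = 4*u*(3*u - 1)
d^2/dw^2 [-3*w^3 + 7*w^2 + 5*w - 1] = 14 - 18*w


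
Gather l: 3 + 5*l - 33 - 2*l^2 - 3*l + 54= -2*l^2 + 2*l + 24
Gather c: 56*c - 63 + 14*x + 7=56*c + 14*x - 56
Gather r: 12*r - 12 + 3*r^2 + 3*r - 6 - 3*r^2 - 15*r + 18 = 0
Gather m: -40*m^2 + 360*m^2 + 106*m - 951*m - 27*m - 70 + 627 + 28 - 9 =320*m^2 - 872*m + 576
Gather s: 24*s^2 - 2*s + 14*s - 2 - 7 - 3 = 24*s^2 + 12*s - 12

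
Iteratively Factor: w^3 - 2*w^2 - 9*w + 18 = (w - 2)*(w^2 - 9) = (w - 2)*(w + 3)*(w - 3)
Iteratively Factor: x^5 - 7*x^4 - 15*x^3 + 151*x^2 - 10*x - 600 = (x + 2)*(x^4 - 9*x^3 + 3*x^2 + 145*x - 300) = (x + 2)*(x + 4)*(x^3 - 13*x^2 + 55*x - 75) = (x - 3)*(x + 2)*(x + 4)*(x^2 - 10*x + 25) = (x - 5)*(x - 3)*(x + 2)*(x + 4)*(x - 5)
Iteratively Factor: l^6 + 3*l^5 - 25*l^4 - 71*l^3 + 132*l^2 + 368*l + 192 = (l + 1)*(l^5 + 2*l^4 - 27*l^3 - 44*l^2 + 176*l + 192) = (l - 3)*(l + 1)*(l^4 + 5*l^3 - 12*l^2 - 80*l - 64) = (l - 3)*(l + 1)*(l + 4)*(l^3 + l^2 - 16*l - 16) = (l - 3)*(l + 1)*(l + 4)^2*(l^2 - 3*l - 4) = (l - 3)*(l + 1)^2*(l + 4)^2*(l - 4)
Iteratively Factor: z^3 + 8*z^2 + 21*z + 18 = (z + 3)*(z^2 + 5*z + 6) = (z + 3)^2*(z + 2)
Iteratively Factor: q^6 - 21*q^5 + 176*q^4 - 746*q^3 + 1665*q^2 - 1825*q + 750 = (q - 1)*(q^5 - 20*q^4 + 156*q^3 - 590*q^2 + 1075*q - 750) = (q - 5)*(q - 1)*(q^4 - 15*q^3 + 81*q^2 - 185*q + 150) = (q - 5)^2*(q - 1)*(q^3 - 10*q^2 + 31*q - 30) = (q - 5)^2*(q - 2)*(q - 1)*(q^2 - 8*q + 15) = (q - 5)^2*(q - 3)*(q - 2)*(q - 1)*(q - 5)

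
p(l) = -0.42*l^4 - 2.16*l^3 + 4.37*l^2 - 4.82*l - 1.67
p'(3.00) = -82.28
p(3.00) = -69.14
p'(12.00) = -3736.10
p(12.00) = -11871.83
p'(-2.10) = -36.19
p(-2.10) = 39.56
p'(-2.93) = -43.80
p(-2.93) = 73.35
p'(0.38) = -2.53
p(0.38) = -3.00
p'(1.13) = -5.64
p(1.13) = -5.34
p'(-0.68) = -13.23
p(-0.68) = 4.22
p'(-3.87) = -38.32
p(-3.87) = 113.42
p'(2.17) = -33.53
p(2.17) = -22.94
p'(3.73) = -149.56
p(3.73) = -152.24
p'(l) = -1.68*l^3 - 6.48*l^2 + 8.74*l - 4.82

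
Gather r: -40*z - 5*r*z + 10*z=-5*r*z - 30*z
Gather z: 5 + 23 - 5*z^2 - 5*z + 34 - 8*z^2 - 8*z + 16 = -13*z^2 - 13*z + 78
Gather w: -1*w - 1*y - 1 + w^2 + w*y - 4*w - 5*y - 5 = w^2 + w*(y - 5) - 6*y - 6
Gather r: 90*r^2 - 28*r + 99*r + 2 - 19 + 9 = 90*r^2 + 71*r - 8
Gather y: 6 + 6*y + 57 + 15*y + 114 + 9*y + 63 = 30*y + 240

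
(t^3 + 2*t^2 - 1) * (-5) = -5*t^3 - 10*t^2 + 5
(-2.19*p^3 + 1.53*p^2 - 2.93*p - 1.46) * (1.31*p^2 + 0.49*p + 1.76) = -2.8689*p^5 + 0.9312*p^4 - 6.943*p^3 - 0.6555*p^2 - 5.8722*p - 2.5696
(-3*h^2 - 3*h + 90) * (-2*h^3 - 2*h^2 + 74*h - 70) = 6*h^5 + 12*h^4 - 396*h^3 - 192*h^2 + 6870*h - 6300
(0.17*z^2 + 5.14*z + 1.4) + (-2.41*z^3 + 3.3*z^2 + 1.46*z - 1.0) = -2.41*z^3 + 3.47*z^2 + 6.6*z + 0.4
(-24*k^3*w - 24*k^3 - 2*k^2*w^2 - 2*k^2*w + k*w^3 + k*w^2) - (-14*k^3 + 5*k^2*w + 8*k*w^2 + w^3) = -24*k^3*w - 10*k^3 - 2*k^2*w^2 - 7*k^2*w + k*w^3 - 7*k*w^2 - w^3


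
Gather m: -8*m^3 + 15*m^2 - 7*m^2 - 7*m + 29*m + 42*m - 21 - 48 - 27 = -8*m^3 + 8*m^2 + 64*m - 96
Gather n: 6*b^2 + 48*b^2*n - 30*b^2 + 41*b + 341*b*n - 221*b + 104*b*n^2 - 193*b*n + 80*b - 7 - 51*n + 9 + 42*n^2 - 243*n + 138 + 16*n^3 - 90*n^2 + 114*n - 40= -24*b^2 - 100*b + 16*n^3 + n^2*(104*b - 48) + n*(48*b^2 + 148*b - 180) + 100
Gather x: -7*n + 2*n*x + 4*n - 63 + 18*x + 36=-3*n + x*(2*n + 18) - 27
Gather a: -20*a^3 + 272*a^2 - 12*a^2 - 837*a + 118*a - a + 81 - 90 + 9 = -20*a^3 + 260*a^2 - 720*a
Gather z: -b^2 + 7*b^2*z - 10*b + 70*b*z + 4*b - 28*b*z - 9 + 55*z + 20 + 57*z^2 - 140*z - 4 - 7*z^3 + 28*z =-b^2 - 6*b - 7*z^3 + 57*z^2 + z*(7*b^2 + 42*b - 57) + 7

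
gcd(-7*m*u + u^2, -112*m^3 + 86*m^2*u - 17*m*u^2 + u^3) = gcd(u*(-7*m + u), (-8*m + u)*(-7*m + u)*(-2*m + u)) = -7*m + u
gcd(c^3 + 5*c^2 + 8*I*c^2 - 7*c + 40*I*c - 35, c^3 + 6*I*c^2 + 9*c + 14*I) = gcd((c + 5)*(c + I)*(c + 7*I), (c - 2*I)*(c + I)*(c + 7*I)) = c^2 + 8*I*c - 7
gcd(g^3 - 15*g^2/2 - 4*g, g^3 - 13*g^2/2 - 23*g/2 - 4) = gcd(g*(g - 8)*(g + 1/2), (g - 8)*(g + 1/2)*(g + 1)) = g^2 - 15*g/2 - 4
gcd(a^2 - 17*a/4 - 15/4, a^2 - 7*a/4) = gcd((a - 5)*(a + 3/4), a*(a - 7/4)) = 1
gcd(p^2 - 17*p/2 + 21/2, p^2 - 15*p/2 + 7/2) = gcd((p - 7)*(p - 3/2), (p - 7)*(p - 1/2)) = p - 7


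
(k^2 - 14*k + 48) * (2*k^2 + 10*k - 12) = 2*k^4 - 18*k^3 - 56*k^2 + 648*k - 576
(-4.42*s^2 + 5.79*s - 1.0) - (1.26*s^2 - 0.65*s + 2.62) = -5.68*s^2 + 6.44*s - 3.62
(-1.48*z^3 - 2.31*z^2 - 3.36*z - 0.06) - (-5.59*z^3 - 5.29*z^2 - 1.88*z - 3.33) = 4.11*z^3 + 2.98*z^2 - 1.48*z + 3.27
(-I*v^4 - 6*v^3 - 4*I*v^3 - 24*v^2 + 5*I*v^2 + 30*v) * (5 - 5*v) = 5*I*v^5 + 30*v^4 + 15*I*v^4 + 90*v^3 - 45*I*v^3 - 270*v^2 + 25*I*v^2 + 150*v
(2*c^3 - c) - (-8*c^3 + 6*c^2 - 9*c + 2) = 10*c^3 - 6*c^2 + 8*c - 2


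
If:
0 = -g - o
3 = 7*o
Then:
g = -3/7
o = 3/7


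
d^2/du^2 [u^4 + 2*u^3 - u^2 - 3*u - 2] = 12*u^2 + 12*u - 2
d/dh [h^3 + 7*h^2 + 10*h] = 3*h^2 + 14*h + 10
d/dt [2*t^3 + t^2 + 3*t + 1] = 6*t^2 + 2*t + 3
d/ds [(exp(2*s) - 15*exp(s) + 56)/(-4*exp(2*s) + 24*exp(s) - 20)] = 3*(-3*exp(2*s) + 34*exp(s) - 87)*exp(s)/(4*(exp(4*s) - 12*exp(3*s) + 46*exp(2*s) - 60*exp(s) + 25))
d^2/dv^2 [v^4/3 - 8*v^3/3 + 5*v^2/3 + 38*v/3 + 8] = 4*v^2 - 16*v + 10/3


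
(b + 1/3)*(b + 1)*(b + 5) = b^3 + 19*b^2/3 + 7*b + 5/3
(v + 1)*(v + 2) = v^2 + 3*v + 2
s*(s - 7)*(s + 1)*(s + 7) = s^4 + s^3 - 49*s^2 - 49*s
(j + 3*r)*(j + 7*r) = j^2 + 10*j*r + 21*r^2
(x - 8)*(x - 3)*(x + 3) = x^3 - 8*x^2 - 9*x + 72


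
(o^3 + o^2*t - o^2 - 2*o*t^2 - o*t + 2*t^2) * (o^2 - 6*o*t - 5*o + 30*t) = o^5 - 5*o^4*t - 6*o^4 - 8*o^3*t^2 + 30*o^3*t + 5*o^3 + 12*o^2*t^3 + 48*o^2*t^2 - 25*o^2*t - 72*o*t^3 - 40*o*t^2 + 60*t^3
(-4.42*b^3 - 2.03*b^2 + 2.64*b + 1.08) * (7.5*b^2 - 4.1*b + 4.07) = -33.15*b^5 + 2.897*b^4 + 10.1336*b^3 - 10.9861*b^2 + 6.3168*b + 4.3956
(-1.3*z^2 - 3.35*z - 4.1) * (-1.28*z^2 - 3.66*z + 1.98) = 1.664*z^4 + 9.046*z^3 + 14.935*z^2 + 8.373*z - 8.118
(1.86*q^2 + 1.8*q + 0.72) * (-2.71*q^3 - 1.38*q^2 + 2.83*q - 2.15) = -5.0406*q^5 - 7.4448*q^4 + 0.828600000000001*q^3 + 0.1014*q^2 - 1.8324*q - 1.548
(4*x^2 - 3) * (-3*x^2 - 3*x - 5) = -12*x^4 - 12*x^3 - 11*x^2 + 9*x + 15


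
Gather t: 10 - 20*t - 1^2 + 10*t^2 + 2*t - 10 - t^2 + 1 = 9*t^2 - 18*t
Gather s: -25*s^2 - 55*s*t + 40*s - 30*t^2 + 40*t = -25*s^2 + s*(40 - 55*t) - 30*t^2 + 40*t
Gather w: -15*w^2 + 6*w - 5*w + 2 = -15*w^2 + w + 2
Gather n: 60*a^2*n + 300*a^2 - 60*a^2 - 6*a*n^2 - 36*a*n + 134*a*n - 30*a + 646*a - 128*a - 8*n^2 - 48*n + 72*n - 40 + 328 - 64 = 240*a^2 + 488*a + n^2*(-6*a - 8) + n*(60*a^2 + 98*a + 24) + 224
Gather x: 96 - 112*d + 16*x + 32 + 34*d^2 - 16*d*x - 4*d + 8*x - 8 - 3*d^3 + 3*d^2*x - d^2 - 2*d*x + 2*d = -3*d^3 + 33*d^2 - 114*d + x*(3*d^2 - 18*d + 24) + 120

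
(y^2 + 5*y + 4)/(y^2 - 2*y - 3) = (y + 4)/(y - 3)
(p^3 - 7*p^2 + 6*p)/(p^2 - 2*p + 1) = p*(p - 6)/(p - 1)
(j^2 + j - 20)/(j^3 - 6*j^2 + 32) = (j + 5)/(j^2 - 2*j - 8)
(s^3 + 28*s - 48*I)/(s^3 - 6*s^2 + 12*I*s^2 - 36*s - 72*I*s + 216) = (s^2 - 6*I*s - 8)/(s^2 + 6*s*(-1 + I) - 36*I)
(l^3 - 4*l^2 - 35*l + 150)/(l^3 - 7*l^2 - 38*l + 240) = (l - 5)/(l - 8)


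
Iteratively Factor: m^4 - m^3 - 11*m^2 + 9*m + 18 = (m - 2)*(m^3 + m^2 - 9*m - 9) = (m - 3)*(m - 2)*(m^2 + 4*m + 3) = (m - 3)*(m - 2)*(m + 3)*(m + 1)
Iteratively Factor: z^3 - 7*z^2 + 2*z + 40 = (z - 5)*(z^2 - 2*z - 8) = (z - 5)*(z + 2)*(z - 4)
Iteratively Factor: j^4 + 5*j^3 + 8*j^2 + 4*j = (j + 1)*(j^3 + 4*j^2 + 4*j) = (j + 1)*(j + 2)*(j^2 + 2*j) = j*(j + 1)*(j + 2)*(j + 2)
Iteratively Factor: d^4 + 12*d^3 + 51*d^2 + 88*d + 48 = (d + 1)*(d^3 + 11*d^2 + 40*d + 48) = (d + 1)*(d + 4)*(d^2 + 7*d + 12) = (d + 1)*(d + 4)^2*(d + 3)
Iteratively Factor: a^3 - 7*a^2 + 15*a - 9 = (a - 3)*(a^2 - 4*a + 3) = (a - 3)^2*(a - 1)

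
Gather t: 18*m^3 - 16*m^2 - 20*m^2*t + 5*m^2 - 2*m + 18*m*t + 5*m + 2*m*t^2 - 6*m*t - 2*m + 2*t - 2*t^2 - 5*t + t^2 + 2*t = 18*m^3 - 11*m^2 + m + t^2*(2*m - 1) + t*(-20*m^2 + 12*m - 1)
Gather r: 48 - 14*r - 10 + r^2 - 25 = r^2 - 14*r + 13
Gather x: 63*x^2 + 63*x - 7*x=63*x^2 + 56*x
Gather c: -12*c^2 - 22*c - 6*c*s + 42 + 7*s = -12*c^2 + c*(-6*s - 22) + 7*s + 42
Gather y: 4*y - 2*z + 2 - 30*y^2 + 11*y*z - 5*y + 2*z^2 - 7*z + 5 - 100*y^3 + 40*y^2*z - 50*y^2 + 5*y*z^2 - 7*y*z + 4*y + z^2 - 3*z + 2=-100*y^3 + y^2*(40*z - 80) + y*(5*z^2 + 4*z + 3) + 3*z^2 - 12*z + 9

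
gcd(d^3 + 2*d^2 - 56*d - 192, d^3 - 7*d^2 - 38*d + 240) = d^2 - 2*d - 48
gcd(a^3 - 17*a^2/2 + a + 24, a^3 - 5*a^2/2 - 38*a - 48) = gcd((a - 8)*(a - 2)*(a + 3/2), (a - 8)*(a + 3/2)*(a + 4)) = a^2 - 13*a/2 - 12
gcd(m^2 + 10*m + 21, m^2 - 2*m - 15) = m + 3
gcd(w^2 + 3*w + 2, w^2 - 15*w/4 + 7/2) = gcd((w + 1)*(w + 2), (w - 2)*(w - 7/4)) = 1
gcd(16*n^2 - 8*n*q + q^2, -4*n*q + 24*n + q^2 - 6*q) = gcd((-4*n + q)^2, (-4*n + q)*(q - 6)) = -4*n + q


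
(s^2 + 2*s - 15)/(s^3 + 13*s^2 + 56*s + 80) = (s - 3)/(s^2 + 8*s + 16)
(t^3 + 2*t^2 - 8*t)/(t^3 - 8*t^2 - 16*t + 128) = t*(t - 2)/(t^2 - 12*t + 32)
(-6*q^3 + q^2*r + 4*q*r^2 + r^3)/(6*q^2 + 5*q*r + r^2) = -q + r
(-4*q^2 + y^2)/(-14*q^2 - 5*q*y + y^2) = (-2*q + y)/(-7*q + y)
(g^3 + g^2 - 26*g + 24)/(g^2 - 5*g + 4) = g + 6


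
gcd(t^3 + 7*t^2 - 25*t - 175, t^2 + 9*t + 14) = t + 7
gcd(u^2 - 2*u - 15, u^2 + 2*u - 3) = u + 3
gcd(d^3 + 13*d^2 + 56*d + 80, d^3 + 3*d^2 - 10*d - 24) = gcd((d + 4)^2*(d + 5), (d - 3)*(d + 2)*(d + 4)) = d + 4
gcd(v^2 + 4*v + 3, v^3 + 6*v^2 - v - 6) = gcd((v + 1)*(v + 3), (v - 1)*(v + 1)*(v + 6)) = v + 1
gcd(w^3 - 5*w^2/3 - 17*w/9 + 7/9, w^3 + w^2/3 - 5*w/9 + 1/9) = w^2 + 2*w/3 - 1/3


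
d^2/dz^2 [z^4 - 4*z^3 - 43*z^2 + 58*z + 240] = 12*z^2 - 24*z - 86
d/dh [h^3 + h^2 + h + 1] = 3*h^2 + 2*h + 1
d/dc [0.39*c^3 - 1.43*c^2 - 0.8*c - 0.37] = 1.17*c^2 - 2.86*c - 0.8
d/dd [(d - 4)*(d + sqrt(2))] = 2*d - 4 + sqrt(2)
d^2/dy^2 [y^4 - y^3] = 6*y*(2*y - 1)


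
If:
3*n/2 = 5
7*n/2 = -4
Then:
No Solution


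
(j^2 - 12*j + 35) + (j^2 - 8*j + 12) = 2*j^2 - 20*j + 47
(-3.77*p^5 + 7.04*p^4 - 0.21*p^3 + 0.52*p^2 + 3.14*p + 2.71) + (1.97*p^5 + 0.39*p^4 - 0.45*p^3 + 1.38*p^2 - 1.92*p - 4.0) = -1.8*p^5 + 7.43*p^4 - 0.66*p^3 + 1.9*p^2 + 1.22*p - 1.29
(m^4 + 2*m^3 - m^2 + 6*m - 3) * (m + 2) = m^5 + 4*m^4 + 3*m^3 + 4*m^2 + 9*m - 6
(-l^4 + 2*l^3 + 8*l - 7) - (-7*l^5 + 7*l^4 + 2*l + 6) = 7*l^5 - 8*l^4 + 2*l^3 + 6*l - 13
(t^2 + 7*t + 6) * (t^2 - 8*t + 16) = t^4 - t^3 - 34*t^2 + 64*t + 96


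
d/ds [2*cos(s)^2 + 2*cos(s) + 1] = -2*sin(s) - 2*sin(2*s)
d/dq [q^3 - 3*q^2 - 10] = 3*q*(q - 2)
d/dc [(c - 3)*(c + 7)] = 2*c + 4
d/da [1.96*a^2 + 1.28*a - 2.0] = 3.92*a + 1.28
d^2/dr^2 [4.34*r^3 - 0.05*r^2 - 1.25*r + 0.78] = 26.04*r - 0.1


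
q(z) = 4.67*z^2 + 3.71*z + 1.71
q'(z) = 9.34*z + 3.71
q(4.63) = 119.00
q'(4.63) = 46.95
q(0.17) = 2.48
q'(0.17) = 5.30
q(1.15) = 12.15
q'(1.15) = 14.45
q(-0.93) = 2.30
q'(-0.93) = -4.98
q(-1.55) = 7.18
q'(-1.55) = -10.77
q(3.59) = 75.22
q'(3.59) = 37.24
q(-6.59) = 180.07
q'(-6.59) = -57.84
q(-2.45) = 20.65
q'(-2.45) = -19.17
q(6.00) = 192.09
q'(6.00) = 59.75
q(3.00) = 54.87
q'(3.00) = 31.73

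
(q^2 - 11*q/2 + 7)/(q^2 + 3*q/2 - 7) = (2*q - 7)/(2*q + 7)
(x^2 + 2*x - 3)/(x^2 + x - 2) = (x + 3)/(x + 2)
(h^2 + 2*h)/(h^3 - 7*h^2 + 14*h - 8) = h*(h + 2)/(h^3 - 7*h^2 + 14*h - 8)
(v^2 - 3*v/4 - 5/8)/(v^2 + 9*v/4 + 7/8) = (4*v - 5)/(4*v + 7)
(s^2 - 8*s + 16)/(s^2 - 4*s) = (s - 4)/s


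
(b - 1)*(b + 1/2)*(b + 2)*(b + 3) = b^4 + 9*b^3/2 + 3*b^2 - 11*b/2 - 3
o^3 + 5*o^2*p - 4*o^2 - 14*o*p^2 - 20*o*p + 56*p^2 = (o - 4)*(o - 2*p)*(o + 7*p)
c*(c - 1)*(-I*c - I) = -I*c^3 + I*c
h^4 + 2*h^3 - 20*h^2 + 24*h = h*(h - 2)^2*(h + 6)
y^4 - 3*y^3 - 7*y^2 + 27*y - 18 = (y - 3)*(y - 2)*(y - 1)*(y + 3)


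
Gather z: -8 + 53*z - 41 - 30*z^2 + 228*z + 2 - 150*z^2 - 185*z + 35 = -180*z^2 + 96*z - 12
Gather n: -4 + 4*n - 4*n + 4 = 0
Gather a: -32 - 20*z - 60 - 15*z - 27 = -35*z - 119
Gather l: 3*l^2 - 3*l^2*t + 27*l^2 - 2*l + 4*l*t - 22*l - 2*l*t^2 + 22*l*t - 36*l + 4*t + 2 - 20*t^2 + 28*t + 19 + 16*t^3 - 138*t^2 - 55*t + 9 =l^2*(30 - 3*t) + l*(-2*t^2 + 26*t - 60) + 16*t^3 - 158*t^2 - 23*t + 30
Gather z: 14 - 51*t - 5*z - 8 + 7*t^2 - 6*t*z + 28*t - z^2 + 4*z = 7*t^2 - 23*t - z^2 + z*(-6*t - 1) + 6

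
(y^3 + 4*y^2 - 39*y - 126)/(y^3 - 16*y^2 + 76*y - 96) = (y^2 + 10*y + 21)/(y^2 - 10*y + 16)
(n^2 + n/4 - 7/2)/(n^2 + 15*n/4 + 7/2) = (4*n - 7)/(4*n + 7)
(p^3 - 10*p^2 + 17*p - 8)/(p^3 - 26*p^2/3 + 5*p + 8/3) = 3*(p - 1)/(3*p + 1)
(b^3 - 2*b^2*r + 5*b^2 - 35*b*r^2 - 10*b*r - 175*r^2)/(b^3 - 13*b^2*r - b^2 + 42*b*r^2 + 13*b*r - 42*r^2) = (-b^2 - 5*b*r - 5*b - 25*r)/(-b^2 + 6*b*r + b - 6*r)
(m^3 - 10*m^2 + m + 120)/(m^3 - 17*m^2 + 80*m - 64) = (m^2 - 2*m - 15)/(m^2 - 9*m + 8)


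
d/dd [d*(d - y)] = 2*d - y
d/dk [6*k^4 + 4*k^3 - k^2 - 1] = 2*k*(12*k^2 + 6*k - 1)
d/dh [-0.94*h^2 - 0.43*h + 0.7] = -1.88*h - 0.43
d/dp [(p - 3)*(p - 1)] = 2*p - 4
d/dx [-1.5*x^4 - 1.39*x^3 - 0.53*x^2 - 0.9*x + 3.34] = -6.0*x^3 - 4.17*x^2 - 1.06*x - 0.9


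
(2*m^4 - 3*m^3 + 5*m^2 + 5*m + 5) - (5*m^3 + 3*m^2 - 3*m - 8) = 2*m^4 - 8*m^3 + 2*m^2 + 8*m + 13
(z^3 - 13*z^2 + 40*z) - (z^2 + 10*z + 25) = z^3 - 14*z^2 + 30*z - 25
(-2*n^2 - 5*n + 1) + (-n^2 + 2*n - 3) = -3*n^2 - 3*n - 2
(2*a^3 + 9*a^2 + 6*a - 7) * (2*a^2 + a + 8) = 4*a^5 + 20*a^4 + 37*a^3 + 64*a^2 + 41*a - 56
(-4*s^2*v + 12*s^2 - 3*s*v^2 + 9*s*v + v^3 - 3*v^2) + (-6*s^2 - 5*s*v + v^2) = -4*s^2*v + 6*s^2 - 3*s*v^2 + 4*s*v + v^3 - 2*v^2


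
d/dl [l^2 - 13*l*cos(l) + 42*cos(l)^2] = 13*l*sin(l) + 2*l - 42*sin(2*l) - 13*cos(l)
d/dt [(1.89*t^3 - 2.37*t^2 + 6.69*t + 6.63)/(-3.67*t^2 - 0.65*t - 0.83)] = (-6.9363*t^4 - 2.457*t^3 + 21.3867*t^2 + 52.5984*t - 1.2432)/(13.4689*t^4 + 4.771*t^3 + 6.5147*t^2 + 1.079*t + 0.6889)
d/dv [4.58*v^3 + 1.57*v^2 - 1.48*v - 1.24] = 13.74*v^2 + 3.14*v - 1.48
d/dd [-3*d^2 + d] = 1 - 6*d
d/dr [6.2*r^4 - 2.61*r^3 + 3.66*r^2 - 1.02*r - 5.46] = 24.8*r^3 - 7.83*r^2 + 7.32*r - 1.02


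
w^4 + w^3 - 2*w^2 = w^2*(w - 1)*(w + 2)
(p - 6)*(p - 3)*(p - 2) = p^3 - 11*p^2 + 36*p - 36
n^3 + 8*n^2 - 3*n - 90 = (n - 3)*(n + 5)*(n + 6)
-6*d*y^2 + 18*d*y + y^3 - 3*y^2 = y*(-6*d + y)*(y - 3)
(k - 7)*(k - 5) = k^2 - 12*k + 35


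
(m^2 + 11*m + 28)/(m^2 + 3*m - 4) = (m + 7)/(m - 1)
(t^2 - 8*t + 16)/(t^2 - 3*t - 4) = (t - 4)/(t + 1)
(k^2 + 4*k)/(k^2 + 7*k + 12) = k/(k + 3)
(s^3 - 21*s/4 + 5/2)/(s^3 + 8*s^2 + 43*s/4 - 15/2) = (s - 2)/(s + 6)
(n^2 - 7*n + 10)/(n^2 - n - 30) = (-n^2 + 7*n - 10)/(-n^2 + n + 30)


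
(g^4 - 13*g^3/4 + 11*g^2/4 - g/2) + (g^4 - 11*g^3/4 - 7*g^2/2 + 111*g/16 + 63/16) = 2*g^4 - 6*g^3 - 3*g^2/4 + 103*g/16 + 63/16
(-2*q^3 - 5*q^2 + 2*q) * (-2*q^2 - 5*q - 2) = 4*q^5 + 20*q^4 + 25*q^3 - 4*q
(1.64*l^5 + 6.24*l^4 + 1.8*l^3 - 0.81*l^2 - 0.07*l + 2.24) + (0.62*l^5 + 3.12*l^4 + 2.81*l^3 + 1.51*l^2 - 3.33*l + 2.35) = 2.26*l^5 + 9.36*l^4 + 4.61*l^3 + 0.7*l^2 - 3.4*l + 4.59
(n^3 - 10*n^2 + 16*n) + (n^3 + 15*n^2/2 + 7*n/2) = 2*n^3 - 5*n^2/2 + 39*n/2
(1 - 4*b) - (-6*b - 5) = 2*b + 6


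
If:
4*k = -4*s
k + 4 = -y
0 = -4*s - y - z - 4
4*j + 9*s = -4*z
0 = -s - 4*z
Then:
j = 0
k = 0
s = 0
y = -4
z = 0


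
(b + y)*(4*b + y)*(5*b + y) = 20*b^3 + 29*b^2*y + 10*b*y^2 + y^3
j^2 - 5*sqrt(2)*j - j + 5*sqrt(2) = (j - 1)*(j - 5*sqrt(2))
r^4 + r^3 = r^3*(r + 1)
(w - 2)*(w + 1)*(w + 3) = w^3 + 2*w^2 - 5*w - 6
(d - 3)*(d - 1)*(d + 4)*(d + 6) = d^4 + 6*d^3 - 13*d^2 - 66*d + 72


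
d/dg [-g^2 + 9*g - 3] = 9 - 2*g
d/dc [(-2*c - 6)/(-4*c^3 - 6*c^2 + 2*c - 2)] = (2*c^3 + 3*c^2 - c - (c + 3)*(6*c^2 + 6*c - 1) + 1)/(2*c^3 + 3*c^2 - c + 1)^2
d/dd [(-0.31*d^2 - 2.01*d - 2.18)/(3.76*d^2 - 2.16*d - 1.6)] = (8.2272*d^2 + 17.3856*d - 1.4928)/(14.1376*d^4 - 16.2432*d^3 - 7.3664*d^2 + 6.912*d + 2.56)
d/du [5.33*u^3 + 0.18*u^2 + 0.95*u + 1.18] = 15.99*u^2 + 0.36*u + 0.95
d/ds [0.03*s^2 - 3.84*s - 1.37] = 0.06*s - 3.84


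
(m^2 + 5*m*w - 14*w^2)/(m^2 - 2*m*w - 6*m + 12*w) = (m + 7*w)/(m - 6)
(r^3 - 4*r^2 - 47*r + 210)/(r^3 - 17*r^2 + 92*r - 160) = (r^2 + r - 42)/(r^2 - 12*r + 32)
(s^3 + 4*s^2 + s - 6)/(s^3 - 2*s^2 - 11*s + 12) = (s + 2)/(s - 4)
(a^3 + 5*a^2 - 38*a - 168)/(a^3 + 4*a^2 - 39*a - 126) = (a + 4)/(a + 3)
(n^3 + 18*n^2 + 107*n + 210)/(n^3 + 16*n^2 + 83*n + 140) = (n + 6)/(n + 4)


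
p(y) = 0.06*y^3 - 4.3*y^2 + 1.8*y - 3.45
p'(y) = 0.18*y^2 - 8.6*y + 1.8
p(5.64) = -119.31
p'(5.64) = -40.98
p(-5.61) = -159.47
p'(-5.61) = 55.71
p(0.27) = -3.28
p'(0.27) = -0.51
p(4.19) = -66.99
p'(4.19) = -31.07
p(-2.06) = -25.93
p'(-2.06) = 20.28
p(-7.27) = -266.86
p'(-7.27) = 73.84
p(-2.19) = -28.65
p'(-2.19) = 21.50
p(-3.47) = -63.98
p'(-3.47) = 33.81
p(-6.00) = -182.01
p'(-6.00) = 59.88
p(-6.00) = -182.01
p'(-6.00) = 59.88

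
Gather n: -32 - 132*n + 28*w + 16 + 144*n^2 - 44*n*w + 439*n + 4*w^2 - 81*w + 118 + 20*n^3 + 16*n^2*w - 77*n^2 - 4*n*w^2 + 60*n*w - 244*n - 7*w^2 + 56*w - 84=20*n^3 + n^2*(16*w + 67) + n*(-4*w^2 + 16*w + 63) - 3*w^2 + 3*w + 18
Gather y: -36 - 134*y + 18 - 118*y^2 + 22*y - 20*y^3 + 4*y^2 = -20*y^3 - 114*y^2 - 112*y - 18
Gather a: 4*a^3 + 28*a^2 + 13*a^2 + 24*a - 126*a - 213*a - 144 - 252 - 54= 4*a^3 + 41*a^2 - 315*a - 450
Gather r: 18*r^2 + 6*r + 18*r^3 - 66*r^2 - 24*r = 18*r^3 - 48*r^2 - 18*r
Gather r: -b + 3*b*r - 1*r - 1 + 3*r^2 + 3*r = -b + 3*r^2 + r*(3*b + 2) - 1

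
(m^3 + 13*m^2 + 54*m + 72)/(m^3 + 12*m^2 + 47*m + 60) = (m + 6)/(m + 5)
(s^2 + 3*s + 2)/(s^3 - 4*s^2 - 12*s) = (s + 1)/(s*(s - 6))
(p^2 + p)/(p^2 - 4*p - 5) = p/(p - 5)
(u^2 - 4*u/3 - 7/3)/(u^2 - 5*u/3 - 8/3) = (3*u - 7)/(3*u - 8)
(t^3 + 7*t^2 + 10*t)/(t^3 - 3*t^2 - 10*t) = (t + 5)/(t - 5)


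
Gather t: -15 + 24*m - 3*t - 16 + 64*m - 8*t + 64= 88*m - 11*t + 33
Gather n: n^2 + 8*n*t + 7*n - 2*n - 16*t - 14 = n^2 + n*(8*t + 5) - 16*t - 14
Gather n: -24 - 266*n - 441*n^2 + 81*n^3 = 81*n^3 - 441*n^2 - 266*n - 24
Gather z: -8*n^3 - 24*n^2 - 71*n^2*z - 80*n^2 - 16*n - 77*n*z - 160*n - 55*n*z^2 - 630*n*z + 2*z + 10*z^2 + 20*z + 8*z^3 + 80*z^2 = -8*n^3 - 104*n^2 - 176*n + 8*z^3 + z^2*(90 - 55*n) + z*(-71*n^2 - 707*n + 22)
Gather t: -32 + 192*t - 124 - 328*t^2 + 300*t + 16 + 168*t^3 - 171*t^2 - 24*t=168*t^3 - 499*t^2 + 468*t - 140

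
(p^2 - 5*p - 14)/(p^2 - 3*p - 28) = (p + 2)/(p + 4)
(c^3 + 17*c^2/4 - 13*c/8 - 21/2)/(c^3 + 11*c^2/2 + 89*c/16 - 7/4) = 2*(2*c - 3)/(4*c - 1)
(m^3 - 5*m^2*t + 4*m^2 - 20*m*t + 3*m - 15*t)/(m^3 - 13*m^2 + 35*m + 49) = (m^2 - 5*m*t + 3*m - 15*t)/(m^2 - 14*m + 49)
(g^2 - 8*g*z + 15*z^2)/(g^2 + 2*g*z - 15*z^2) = (g - 5*z)/(g + 5*z)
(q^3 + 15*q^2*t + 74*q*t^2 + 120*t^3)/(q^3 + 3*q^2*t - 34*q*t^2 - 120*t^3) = (q + 6*t)/(q - 6*t)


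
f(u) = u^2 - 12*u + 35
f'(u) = 2*u - 12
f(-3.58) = 90.78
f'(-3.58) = -19.16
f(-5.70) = 135.89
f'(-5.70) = -23.40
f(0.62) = 27.94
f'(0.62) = -10.76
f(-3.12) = 82.17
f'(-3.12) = -18.24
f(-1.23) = 51.27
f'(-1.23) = -14.46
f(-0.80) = 45.24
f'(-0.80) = -13.60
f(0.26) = 31.95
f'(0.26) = -11.48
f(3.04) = 7.76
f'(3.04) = -5.92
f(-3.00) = 80.00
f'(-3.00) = -18.00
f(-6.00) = 143.00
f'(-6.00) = -24.00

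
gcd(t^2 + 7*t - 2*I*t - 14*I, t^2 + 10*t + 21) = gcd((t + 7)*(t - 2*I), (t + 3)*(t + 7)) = t + 7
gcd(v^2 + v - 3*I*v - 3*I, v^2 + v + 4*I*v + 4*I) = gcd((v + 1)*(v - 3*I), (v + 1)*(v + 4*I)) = v + 1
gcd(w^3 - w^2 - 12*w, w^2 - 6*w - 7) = 1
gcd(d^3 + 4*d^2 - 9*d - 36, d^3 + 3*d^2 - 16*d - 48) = d^2 + 7*d + 12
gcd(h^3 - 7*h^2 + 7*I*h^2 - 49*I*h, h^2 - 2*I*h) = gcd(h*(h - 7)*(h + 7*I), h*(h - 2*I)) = h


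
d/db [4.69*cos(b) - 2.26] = -4.69*sin(b)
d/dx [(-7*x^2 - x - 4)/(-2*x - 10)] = (7*x^2 + 70*x + 1)/(2*(x^2 + 10*x + 25))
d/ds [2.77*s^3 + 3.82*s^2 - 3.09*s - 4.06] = 8.31*s^2 + 7.64*s - 3.09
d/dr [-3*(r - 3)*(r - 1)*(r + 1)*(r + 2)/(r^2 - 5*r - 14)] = 6*(-r^3 + 12*r^2 - 21*r - 2)/(r^2 - 14*r + 49)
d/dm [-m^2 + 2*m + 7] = 2 - 2*m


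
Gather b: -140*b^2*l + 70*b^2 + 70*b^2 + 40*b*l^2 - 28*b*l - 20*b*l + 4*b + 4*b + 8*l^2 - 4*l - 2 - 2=b^2*(140 - 140*l) + b*(40*l^2 - 48*l + 8) + 8*l^2 - 4*l - 4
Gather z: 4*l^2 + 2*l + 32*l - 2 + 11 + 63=4*l^2 + 34*l + 72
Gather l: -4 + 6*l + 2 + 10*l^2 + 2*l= 10*l^2 + 8*l - 2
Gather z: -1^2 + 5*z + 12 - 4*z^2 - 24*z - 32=-4*z^2 - 19*z - 21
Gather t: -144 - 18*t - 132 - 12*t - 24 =-30*t - 300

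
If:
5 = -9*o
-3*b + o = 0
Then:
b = -5/27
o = -5/9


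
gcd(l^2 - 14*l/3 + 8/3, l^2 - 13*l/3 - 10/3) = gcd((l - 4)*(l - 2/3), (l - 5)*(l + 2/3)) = 1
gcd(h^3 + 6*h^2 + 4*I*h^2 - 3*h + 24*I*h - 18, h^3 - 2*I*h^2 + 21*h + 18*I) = h^2 + 4*I*h - 3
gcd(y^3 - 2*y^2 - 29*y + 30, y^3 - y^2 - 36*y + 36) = y^2 - 7*y + 6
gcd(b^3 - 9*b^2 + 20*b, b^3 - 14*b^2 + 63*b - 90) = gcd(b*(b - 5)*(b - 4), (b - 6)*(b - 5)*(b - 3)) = b - 5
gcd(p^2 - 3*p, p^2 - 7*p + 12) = p - 3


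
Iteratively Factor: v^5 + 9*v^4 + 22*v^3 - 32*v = (v)*(v^4 + 9*v^3 + 22*v^2 - 32) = v*(v + 4)*(v^3 + 5*v^2 + 2*v - 8) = v*(v + 2)*(v + 4)*(v^2 + 3*v - 4) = v*(v - 1)*(v + 2)*(v + 4)*(v + 4)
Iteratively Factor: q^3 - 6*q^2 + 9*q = (q - 3)*(q^2 - 3*q) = (q - 3)^2*(q)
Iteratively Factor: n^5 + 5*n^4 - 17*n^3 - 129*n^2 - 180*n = (n + 4)*(n^4 + n^3 - 21*n^2 - 45*n) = n*(n + 4)*(n^3 + n^2 - 21*n - 45) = n*(n + 3)*(n + 4)*(n^2 - 2*n - 15) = n*(n + 3)^2*(n + 4)*(n - 5)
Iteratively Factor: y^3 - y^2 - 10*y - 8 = (y - 4)*(y^2 + 3*y + 2) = (y - 4)*(y + 1)*(y + 2)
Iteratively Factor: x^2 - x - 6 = (x - 3)*(x + 2)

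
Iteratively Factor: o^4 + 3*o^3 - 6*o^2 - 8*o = (o + 4)*(o^3 - o^2 - 2*o) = (o + 1)*(o + 4)*(o^2 - 2*o) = o*(o + 1)*(o + 4)*(o - 2)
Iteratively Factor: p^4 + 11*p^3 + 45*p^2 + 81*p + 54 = (p + 3)*(p^3 + 8*p^2 + 21*p + 18) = (p + 2)*(p + 3)*(p^2 + 6*p + 9) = (p + 2)*(p + 3)^2*(p + 3)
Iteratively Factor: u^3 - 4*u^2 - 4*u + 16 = (u + 2)*(u^2 - 6*u + 8) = (u - 2)*(u + 2)*(u - 4)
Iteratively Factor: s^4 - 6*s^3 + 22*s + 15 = (s - 3)*(s^3 - 3*s^2 - 9*s - 5) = (s - 3)*(s + 1)*(s^2 - 4*s - 5) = (s - 3)*(s + 1)^2*(s - 5)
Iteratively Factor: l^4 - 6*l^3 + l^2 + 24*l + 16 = (l - 4)*(l^3 - 2*l^2 - 7*l - 4) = (l - 4)*(l + 1)*(l^2 - 3*l - 4) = (l - 4)^2*(l + 1)*(l + 1)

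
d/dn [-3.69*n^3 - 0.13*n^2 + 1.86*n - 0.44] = -11.07*n^2 - 0.26*n + 1.86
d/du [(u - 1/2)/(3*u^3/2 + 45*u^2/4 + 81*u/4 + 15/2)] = 2*(-8*u^3 - 24*u^2 + 30*u + 47)/(3*(4*u^6 + 60*u^5 + 333*u^4 + 850*u^3 + 1029*u^2 + 540*u + 100))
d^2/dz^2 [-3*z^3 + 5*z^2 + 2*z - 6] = 10 - 18*z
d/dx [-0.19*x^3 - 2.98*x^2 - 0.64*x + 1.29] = -0.57*x^2 - 5.96*x - 0.64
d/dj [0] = 0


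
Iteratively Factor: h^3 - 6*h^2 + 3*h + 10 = (h + 1)*(h^2 - 7*h + 10) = (h - 5)*(h + 1)*(h - 2)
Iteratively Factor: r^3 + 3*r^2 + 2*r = (r + 2)*(r^2 + r) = (r + 1)*(r + 2)*(r)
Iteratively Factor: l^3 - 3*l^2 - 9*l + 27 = (l + 3)*(l^2 - 6*l + 9) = (l - 3)*(l + 3)*(l - 3)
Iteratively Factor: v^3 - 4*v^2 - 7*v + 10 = (v + 2)*(v^2 - 6*v + 5) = (v - 1)*(v + 2)*(v - 5)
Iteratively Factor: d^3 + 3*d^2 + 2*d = (d + 2)*(d^2 + d) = d*(d + 2)*(d + 1)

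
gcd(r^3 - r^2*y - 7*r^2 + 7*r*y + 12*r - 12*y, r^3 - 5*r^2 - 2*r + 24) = r^2 - 7*r + 12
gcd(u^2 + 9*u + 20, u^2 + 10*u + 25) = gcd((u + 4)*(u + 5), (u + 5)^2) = u + 5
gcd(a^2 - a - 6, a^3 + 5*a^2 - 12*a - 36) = a^2 - a - 6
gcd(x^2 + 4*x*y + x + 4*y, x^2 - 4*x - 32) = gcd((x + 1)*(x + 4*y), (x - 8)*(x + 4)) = 1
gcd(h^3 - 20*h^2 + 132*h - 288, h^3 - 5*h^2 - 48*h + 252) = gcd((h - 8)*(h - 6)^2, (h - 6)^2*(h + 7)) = h^2 - 12*h + 36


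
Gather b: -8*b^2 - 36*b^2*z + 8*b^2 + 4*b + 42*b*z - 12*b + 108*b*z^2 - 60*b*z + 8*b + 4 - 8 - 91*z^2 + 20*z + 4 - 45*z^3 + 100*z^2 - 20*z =-36*b^2*z + b*(108*z^2 - 18*z) - 45*z^3 + 9*z^2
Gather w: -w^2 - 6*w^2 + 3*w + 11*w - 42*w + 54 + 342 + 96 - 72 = -7*w^2 - 28*w + 420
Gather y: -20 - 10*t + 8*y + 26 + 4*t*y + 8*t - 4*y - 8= -2*t + y*(4*t + 4) - 2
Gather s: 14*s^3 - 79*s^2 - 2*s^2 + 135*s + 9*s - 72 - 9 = 14*s^3 - 81*s^2 + 144*s - 81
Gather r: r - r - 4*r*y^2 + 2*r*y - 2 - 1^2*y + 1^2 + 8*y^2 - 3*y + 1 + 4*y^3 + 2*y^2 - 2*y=r*(-4*y^2 + 2*y) + 4*y^3 + 10*y^2 - 6*y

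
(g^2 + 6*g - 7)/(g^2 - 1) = (g + 7)/(g + 1)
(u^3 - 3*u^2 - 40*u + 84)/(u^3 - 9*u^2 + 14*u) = (u + 6)/u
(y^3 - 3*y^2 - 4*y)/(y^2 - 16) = y*(y + 1)/(y + 4)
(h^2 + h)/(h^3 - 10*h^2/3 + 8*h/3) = 3*(h + 1)/(3*h^2 - 10*h + 8)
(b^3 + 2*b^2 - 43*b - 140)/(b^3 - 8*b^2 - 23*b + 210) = (b + 4)/(b - 6)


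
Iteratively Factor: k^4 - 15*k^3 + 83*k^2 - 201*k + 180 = (k - 4)*(k^3 - 11*k^2 + 39*k - 45) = (k - 4)*(k - 3)*(k^2 - 8*k + 15) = (k - 5)*(k - 4)*(k - 3)*(k - 3)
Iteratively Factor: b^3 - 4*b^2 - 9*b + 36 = (b - 4)*(b^2 - 9) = (b - 4)*(b + 3)*(b - 3)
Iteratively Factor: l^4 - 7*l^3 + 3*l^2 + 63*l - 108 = (l - 3)*(l^3 - 4*l^2 - 9*l + 36) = (l - 3)*(l + 3)*(l^2 - 7*l + 12) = (l - 4)*(l - 3)*(l + 3)*(l - 3)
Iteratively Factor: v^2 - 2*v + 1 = (v - 1)*(v - 1)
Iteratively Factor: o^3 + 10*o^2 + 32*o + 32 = (o + 4)*(o^2 + 6*o + 8) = (o + 4)^2*(o + 2)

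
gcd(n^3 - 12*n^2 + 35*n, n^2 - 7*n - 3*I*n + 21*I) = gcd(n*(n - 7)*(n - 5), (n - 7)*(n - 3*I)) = n - 7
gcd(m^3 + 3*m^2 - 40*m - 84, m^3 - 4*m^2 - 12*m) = m^2 - 4*m - 12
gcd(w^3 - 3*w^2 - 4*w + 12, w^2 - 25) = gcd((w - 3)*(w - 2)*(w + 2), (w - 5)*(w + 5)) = 1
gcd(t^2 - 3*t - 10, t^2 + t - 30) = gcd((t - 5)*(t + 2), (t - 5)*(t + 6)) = t - 5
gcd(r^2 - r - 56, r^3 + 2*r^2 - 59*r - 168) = r^2 - r - 56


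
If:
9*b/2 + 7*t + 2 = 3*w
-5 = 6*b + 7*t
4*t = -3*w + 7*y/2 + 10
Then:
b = -49*y/69 - 74/23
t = 14*y/23 + 47/23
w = 49*y/138 + 14/23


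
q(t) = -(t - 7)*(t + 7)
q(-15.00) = -176.00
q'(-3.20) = 6.40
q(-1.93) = 45.28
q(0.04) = 49.00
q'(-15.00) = 30.00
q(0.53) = 48.72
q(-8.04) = -15.64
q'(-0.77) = 1.54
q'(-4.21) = 8.42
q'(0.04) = -0.08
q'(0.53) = -1.06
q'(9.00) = -18.00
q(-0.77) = 48.41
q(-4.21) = 31.28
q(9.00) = -32.00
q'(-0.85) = 1.70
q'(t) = -2*t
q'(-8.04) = 16.08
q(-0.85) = 48.28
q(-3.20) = 38.76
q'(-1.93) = 3.86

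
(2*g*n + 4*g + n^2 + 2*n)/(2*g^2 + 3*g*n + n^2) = (n + 2)/(g + n)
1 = 1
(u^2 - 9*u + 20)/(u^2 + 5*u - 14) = (u^2 - 9*u + 20)/(u^2 + 5*u - 14)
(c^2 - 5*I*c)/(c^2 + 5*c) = (c - 5*I)/(c + 5)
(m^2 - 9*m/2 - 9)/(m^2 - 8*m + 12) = (m + 3/2)/(m - 2)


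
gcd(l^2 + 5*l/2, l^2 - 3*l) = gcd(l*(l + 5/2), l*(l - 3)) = l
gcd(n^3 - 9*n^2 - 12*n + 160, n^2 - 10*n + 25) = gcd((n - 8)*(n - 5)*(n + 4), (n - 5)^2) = n - 5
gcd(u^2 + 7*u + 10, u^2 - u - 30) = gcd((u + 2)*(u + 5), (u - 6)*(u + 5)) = u + 5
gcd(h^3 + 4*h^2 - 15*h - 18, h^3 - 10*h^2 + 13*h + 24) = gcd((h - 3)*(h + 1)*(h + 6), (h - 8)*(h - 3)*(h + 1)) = h^2 - 2*h - 3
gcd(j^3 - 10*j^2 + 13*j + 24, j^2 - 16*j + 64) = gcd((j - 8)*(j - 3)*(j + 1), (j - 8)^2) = j - 8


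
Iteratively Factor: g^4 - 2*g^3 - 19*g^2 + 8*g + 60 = (g - 5)*(g^3 + 3*g^2 - 4*g - 12) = (g - 5)*(g - 2)*(g^2 + 5*g + 6) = (g - 5)*(g - 2)*(g + 2)*(g + 3)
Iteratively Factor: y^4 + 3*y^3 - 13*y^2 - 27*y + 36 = (y + 3)*(y^3 - 13*y + 12) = (y - 1)*(y + 3)*(y^2 + y - 12) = (y - 3)*(y - 1)*(y + 3)*(y + 4)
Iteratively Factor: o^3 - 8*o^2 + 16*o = (o - 4)*(o^2 - 4*o) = (o - 4)^2*(o)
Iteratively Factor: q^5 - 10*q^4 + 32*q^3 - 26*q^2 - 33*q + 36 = (q - 3)*(q^4 - 7*q^3 + 11*q^2 + 7*q - 12) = (q - 3)^2*(q^3 - 4*q^2 - q + 4) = (q - 4)*(q - 3)^2*(q^2 - 1) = (q - 4)*(q - 3)^2*(q + 1)*(q - 1)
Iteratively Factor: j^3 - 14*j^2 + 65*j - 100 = (j - 5)*(j^2 - 9*j + 20) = (j - 5)*(j - 4)*(j - 5)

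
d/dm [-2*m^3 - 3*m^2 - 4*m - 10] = -6*m^2 - 6*m - 4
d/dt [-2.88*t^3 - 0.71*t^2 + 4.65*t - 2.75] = -8.64*t^2 - 1.42*t + 4.65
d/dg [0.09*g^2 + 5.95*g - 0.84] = 0.18*g + 5.95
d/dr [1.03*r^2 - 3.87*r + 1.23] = 2.06*r - 3.87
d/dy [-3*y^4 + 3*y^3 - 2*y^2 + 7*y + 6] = -12*y^3 + 9*y^2 - 4*y + 7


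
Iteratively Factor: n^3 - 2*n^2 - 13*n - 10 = (n + 2)*(n^2 - 4*n - 5) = (n + 1)*(n + 2)*(n - 5)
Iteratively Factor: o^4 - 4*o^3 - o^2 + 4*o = (o - 1)*(o^3 - 3*o^2 - 4*o) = (o - 1)*(o + 1)*(o^2 - 4*o) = o*(o - 1)*(o + 1)*(o - 4)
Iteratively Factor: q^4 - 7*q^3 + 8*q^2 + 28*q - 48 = (q + 2)*(q^3 - 9*q^2 + 26*q - 24) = (q - 3)*(q + 2)*(q^2 - 6*q + 8) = (q - 3)*(q - 2)*(q + 2)*(q - 4)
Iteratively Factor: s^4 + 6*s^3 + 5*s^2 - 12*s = (s + 4)*(s^3 + 2*s^2 - 3*s) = (s + 3)*(s + 4)*(s^2 - s) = s*(s + 3)*(s + 4)*(s - 1)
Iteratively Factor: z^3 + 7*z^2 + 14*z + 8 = (z + 1)*(z^2 + 6*z + 8) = (z + 1)*(z + 4)*(z + 2)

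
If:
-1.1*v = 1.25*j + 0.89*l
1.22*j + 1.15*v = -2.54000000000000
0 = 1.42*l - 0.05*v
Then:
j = 50.18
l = -1.95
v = -55.44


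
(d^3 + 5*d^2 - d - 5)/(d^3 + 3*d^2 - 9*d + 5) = (d + 1)/(d - 1)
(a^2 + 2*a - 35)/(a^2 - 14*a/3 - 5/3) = 3*(a + 7)/(3*a + 1)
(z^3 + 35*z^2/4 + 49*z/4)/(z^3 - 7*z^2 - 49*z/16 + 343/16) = 4*z*(z + 7)/(4*z^2 - 35*z + 49)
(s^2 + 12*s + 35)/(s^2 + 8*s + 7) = (s + 5)/(s + 1)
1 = 1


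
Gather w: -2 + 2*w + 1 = 2*w - 1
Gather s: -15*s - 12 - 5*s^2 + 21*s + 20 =-5*s^2 + 6*s + 8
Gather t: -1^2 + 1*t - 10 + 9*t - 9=10*t - 20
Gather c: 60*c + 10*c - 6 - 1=70*c - 7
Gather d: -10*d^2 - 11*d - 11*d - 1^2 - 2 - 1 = -10*d^2 - 22*d - 4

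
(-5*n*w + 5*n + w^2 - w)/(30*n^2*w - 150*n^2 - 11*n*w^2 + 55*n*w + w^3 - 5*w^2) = (w - 1)/(-6*n*w + 30*n + w^2 - 5*w)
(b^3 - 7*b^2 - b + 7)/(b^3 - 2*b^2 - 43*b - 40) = (b^2 - 8*b + 7)/(b^2 - 3*b - 40)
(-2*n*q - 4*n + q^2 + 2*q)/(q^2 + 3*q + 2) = (-2*n + q)/(q + 1)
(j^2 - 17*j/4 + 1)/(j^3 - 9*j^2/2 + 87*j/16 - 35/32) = 8*(j - 4)/(8*j^2 - 34*j + 35)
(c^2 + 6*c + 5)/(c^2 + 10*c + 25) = (c + 1)/(c + 5)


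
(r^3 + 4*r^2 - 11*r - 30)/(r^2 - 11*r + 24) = (r^2 + 7*r + 10)/(r - 8)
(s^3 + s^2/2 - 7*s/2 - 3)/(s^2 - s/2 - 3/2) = (2*s^2 - s - 6)/(2*s - 3)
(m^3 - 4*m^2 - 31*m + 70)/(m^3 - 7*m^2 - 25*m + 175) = (m - 2)/(m - 5)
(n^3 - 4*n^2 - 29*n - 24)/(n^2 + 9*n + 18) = (n^2 - 7*n - 8)/(n + 6)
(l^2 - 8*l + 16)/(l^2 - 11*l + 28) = (l - 4)/(l - 7)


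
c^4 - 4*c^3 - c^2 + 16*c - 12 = (c - 3)*(c - 2)*(c - 1)*(c + 2)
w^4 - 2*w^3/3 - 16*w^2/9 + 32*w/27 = w*(w - 4/3)*(w - 2/3)*(w + 4/3)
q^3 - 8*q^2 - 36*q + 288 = (q - 8)*(q - 6)*(q + 6)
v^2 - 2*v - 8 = (v - 4)*(v + 2)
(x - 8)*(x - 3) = x^2 - 11*x + 24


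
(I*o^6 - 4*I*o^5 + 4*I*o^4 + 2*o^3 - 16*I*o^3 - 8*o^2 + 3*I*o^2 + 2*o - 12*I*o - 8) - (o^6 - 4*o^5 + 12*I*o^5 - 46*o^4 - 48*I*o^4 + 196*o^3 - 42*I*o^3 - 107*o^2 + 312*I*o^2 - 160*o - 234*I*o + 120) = -o^6 + I*o^6 + 4*o^5 - 16*I*o^5 + 46*o^4 + 52*I*o^4 - 194*o^3 + 26*I*o^3 + 99*o^2 - 309*I*o^2 + 162*o + 222*I*o - 128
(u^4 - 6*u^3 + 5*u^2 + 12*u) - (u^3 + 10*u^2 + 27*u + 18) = u^4 - 7*u^3 - 5*u^2 - 15*u - 18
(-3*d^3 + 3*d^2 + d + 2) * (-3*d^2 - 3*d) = 9*d^5 - 12*d^3 - 9*d^2 - 6*d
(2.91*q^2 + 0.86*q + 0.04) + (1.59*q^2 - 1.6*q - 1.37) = 4.5*q^2 - 0.74*q - 1.33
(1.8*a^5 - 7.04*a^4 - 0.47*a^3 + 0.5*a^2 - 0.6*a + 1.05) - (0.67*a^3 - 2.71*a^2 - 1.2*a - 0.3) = 1.8*a^5 - 7.04*a^4 - 1.14*a^3 + 3.21*a^2 + 0.6*a + 1.35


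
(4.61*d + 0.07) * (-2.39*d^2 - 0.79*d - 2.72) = -11.0179*d^3 - 3.8092*d^2 - 12.5945*d - 0.1904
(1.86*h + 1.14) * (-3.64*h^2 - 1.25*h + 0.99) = -6.7704*h^3 - 6.4746*h^2 + 0.4164*h + 1.1286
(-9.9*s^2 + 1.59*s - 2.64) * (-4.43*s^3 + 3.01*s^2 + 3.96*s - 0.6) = 43.857*s^5 - 36.8427*s^4 - 22.7229*s^3 + 4.29*s^2 - 11.4084*s + 1.584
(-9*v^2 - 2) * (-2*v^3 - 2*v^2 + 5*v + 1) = 18*v^5 + 18*v^4 - 41*v^3 - 5*v^2 - 10*v - 2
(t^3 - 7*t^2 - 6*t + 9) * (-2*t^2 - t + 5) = -2*t^5 + 13*t^4 + 24*t^3 - 47*t^2 - 39*t + 45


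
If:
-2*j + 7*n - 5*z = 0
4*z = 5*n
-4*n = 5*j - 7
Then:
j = 21/47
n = 56/47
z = 70/47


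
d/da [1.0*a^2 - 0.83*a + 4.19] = 2.0*a - 0.83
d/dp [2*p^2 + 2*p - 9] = 4*p + 2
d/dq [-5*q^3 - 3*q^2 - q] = -15*q^2 - 6*q - 1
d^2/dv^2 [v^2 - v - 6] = 2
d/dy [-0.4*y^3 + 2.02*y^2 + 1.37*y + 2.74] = -1.2*y^2 + 4.04*y + 1.37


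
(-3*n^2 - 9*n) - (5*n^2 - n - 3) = -8*n^2 - 8*n + 3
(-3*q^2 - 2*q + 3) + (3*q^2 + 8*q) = 6*q + 3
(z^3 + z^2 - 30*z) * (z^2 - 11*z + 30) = z^5 - 10*z^4 - 11*z^3 + 360*z^2 - 900*z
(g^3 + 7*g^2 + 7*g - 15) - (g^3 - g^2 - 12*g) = 8*g^2 + 19*g - 15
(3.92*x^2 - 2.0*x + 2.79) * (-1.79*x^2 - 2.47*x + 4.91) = -7.0168*x^4 - 6.1024*x^3 + 19.1931*x^2 - 16.7113*x + 13.6989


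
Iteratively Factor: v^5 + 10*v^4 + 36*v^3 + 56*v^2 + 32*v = (v + 4)*(v^4 + 6*v^3 + 12*v^2 + 8*v) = (v + 2)*(v + 4)*(v^3 + 4*v^2 + 4*v) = v*(v + 2)*(v + 4)*(v^2 + 4*v + 4) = v*(v + 2)^2*(v + 4)*(v + 2)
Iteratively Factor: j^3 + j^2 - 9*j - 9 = (j + 1)*(j^2 - 9) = (j + 1)*(j + 3)*(j - 3)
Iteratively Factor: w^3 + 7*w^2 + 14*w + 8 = (w + 2)*(w^2 + 5*w + 4) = (w + 2)*(w + 4)*(w + 1)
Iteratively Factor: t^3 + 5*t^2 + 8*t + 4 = (t + 1)*(t^2 + 4*t + 4) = (t + 1)*(t + 2)*(t + 2)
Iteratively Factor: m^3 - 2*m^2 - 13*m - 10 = (m + 2)*(m^2 - 4*m - 5) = (m - 5)*(m + 2)*(m + 1)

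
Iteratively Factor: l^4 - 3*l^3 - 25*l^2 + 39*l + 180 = (l - 4)*(l^3 + l^2 - 21*l - 45) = (l - 4)*(l + 3)*(l^2 - 2*l - 15) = (l - 5)*(l - 4)*(l + 3)*(l + 3)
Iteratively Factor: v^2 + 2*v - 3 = (v - 1)*(v + 3)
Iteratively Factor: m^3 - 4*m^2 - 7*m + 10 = (m - 1)*(m^2 - 3*m - 10) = (m - 1)*(m + 2)*(m - 5)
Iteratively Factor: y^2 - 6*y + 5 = (y - 5)*(y - 1)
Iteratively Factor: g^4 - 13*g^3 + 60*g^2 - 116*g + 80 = (g - 2)*(g^3 - 11*g^2 + 38*g - 40) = (g - 4)*(g - 2)*(g^2 - 7*g + 10) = (g - 4)*(g - 2)^2*(g - 5)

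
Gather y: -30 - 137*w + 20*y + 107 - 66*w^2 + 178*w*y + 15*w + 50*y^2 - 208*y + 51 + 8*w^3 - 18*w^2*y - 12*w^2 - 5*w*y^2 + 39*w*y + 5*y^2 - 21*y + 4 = 8*w^3 - 78*w^2 - 122*w + y^2*(55 - 5*w) + y*(-18*w^2 + 217*w - 209) + 132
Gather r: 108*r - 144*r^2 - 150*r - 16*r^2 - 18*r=-160*r^2 - 60*r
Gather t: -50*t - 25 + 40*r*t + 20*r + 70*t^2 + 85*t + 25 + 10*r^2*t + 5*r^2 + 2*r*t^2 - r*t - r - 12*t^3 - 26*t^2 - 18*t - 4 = 5*r^2 + 19*r - 12*t^3 + t^2*(2*r + 44) + t*(10*r^2 + 39*r + 17) - 4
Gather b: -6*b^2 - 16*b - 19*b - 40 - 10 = -6*b^2 - 35*b - 50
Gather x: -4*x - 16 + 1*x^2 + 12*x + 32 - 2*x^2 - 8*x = 16 - x^2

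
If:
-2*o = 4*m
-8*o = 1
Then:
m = 1/16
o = -1/8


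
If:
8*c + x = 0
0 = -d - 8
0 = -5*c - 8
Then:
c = -8/5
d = -8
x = 64/5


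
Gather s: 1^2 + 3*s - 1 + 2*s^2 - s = 2*s^2 + 2*s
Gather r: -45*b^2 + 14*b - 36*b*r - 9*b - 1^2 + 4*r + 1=-45*b^2 + 5*b + r*(4 - 36*b)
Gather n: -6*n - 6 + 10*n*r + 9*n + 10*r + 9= n*(10*r + 3) + 10*r + 3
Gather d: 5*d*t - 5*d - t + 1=d*(5*t - 5) - t + 1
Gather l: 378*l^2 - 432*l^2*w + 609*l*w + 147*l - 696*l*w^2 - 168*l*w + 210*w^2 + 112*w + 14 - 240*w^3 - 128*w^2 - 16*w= l^2*(378 - 432*w) + l*(-696*w^2 + 441*w + 147) - 240*w^3 + 82*w^2 + 96*w + 14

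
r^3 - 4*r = r*(r - 2)*(r + 2)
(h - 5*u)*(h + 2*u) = h^2 - 3*h*u - 10*u^2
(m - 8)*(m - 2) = m^2 - 10*m + 16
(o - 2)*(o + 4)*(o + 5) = o^3 + 7*o^2 + 2*o - 40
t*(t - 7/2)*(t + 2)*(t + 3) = t^4 + 3*t^3/2 - 23*t^2/2 - 21*t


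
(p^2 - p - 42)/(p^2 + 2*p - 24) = (p - 7)/(p - 4)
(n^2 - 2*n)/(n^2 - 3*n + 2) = n/(n - 1)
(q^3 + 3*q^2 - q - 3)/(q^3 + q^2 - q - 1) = (q + 3)/(q + 1)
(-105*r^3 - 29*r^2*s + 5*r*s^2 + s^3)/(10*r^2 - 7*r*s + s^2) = (-21*r^2 - 10*r*s - s^2)/(2*r - s)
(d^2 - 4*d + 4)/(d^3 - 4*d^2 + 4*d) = 1/d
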